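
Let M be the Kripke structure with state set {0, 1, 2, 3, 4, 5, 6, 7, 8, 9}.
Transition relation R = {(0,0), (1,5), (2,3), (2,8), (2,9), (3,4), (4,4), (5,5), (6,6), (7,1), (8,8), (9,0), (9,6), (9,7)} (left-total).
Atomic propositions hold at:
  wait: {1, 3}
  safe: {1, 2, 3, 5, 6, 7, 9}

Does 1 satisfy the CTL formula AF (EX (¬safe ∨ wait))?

Sat(¬safe) = {0, 4, 8}
Sat(¬safe ∨ wait) = {0, 1, 3, 4, 8}
Sat(EX (¬safe ∨ wait)) = {s : some successor in {0, 1, 3, 4, 8}} = {0, 2, 3, 4, 7, 8, 9}
AF (EX (¬safe ∨ wait)): least fixpoint, start Z0 = {0, 2, 3, 4, 7, 8, 9}, add states with every successor in Z. Already a fixed point.
Sat(AF (EX (¬safe ∨ wait))) = {0, 2, 3, 4, 7, 8, 9}
1 ∉ Sat(AF (EX (¬safe ∨ wait))) = {0, 2, 3, 4, 7, 8, 9}, so the formula does not hold at 1.

No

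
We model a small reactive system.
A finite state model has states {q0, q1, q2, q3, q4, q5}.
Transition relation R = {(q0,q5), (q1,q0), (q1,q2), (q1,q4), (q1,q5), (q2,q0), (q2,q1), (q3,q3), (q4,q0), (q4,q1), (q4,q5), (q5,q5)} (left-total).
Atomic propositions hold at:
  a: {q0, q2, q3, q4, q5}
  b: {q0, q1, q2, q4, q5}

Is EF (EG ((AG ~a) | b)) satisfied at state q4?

Sat(~a) = {q1}
AG ~a: greatest fixpoint, start Z0 = {q1}, keep only states in Sat with every successor in Z. Z1 = ∅; fixed.
Sat(AG ~a) = ∅
Sat((AG ~a) | b) = {q0, q1, q2, q4, q5}
EG ((AG ~a) | b): greatest fixpoint, start Z0 = {q0, q1, q2, q4, q5}, keep only states in Sat with some successor in Z. Already a fixed point.
Sat(EG ((AG ~a) | b)) = {q0, q1, q2, q4, q5}
EF (EG ((AG ~a) | b)): least fixpoint, start Z0 = {q0, q1, q2, q4, q5}, add states with some successor in Z. Already a fixed point.
Sat(EF (EG ((AG ~a) | b))) = {q0, q1, q2, q4, q5}
q4 ∈ Sat(EF (EG ((AG ~a) | b))) = {q0, q1, q2, q4, q5}, so the formula holds at q4.

Yes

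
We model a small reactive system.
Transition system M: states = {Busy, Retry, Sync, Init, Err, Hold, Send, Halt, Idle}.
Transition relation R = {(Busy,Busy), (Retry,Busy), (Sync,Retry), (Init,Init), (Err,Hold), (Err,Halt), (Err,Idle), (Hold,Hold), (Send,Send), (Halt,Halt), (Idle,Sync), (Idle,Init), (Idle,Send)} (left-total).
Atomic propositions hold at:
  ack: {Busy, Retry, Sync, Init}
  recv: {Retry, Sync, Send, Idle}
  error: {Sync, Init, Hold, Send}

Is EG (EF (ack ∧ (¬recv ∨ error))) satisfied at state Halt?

No

Sat(¬recv) = {Busy, Init, Err, Hold, Halt}
Sat(¬recv ∨ error) = {Busy, Sync, Init, Err, Hold, Send, Halt}
Sat(ack ∧ (¬recv ∨ error)) = {Busy, Sync, Init}
EF (ack ∧ (¬recv ∨ error)): least fixpoint, start Z0 = {Busy, Sync, Init}, add states with some successor in Z. Z1 = {Busy, Retry, Sync, Init, Idle}; Z2 = {Busy, Retry, Sync, Init, Err, Idle}; fixed.
Sat(EF (ack ∧ (¬recv ∨ error))) = {Busy, Retry, Sync, Init, Err, Idle}
EG (EF (ack ∧ (¬recv ∨ error))): greatest fixpoint, start Z0 = {Busy, Retry, Sync, Init, Err, Idle}, keep only states in Sat with some successor in Z. Already a fixed point.
Sat(EG (EF (ack ∧ (¬recv ∨ error)))) = {Busy, Retry, Sync, Init, Err, Idle}
Halt ∉ Sat(EG (EF (ack ∧ (¬recv ∨ error)))) = {Busy, Retry, Sync, Init, Err, Idle}, so the formula does not hold at Halt.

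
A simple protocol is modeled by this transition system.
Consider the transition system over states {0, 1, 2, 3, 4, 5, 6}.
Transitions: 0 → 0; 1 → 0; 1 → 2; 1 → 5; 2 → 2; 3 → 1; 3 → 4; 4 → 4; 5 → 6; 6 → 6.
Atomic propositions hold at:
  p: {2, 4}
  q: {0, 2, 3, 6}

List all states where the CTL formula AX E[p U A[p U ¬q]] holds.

Sat(¬q) = {1, 4, 5}
A[p U ¬q]: least fixpoint, start Z0 = Sat(¬q) = {1, 4, 5}, add states in Sat(p) with every successor in Z. Already a fixed point.
Sat(A[p U ¬q]) = {1, 4, 5}
E[p U A[p U ¬q]]: least fixpoint, start Z0 = Sat(A[p U ¬q]) = {1, 4, 5}, add states in Sat(p) with some successor in Z. Already a fixed point.
Sat(E[p U A[p U ¬q]]) = {1, 4, 5}
Sat(AX E[p U A[p U ¬q]]) = {s : every successor in {1, 4, 5}} = {3, 4}

{3, 4}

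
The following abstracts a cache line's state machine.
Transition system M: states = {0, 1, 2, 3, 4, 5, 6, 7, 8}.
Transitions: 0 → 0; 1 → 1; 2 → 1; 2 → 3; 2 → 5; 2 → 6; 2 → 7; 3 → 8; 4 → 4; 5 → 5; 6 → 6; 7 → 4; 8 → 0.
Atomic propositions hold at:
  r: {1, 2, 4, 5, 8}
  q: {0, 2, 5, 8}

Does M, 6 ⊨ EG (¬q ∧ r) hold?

No

Sat(¬q) = {1, 3, 4, 6, 7}
Sat(¬q ∧ r) = {1, 4}
EG (¬q ∧ r): greatest fixpoint, start Z0 = {1, 4}, keep only states in Sat with some successor in Z. Already a fixed point.
Sat(EG (¬q ∧ r)) = {1, 4}
6 ∉ Sat(EG (¬q ∧ r)) = {1, 4}, so the formula does not hold at 6.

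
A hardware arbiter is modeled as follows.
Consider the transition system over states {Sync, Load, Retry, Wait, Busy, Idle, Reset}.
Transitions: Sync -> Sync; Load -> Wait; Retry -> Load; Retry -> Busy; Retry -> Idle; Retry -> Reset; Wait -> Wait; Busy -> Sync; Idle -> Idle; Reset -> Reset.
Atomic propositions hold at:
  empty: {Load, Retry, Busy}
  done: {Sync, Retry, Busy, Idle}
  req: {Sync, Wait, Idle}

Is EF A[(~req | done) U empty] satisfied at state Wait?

Sat(~req) = {Load, Retry, Busy, Reset}
Sat(~req | done) = {Sync, Load, Retry, Busy, Idle, Reset}
A[(~req | done) U empty]: least fixpoint, start Z0 = Sat(empty) = {Load, Retry, Busy}, add states in Sat(~req | done) with every successor in Z. Already a fixed point.
Sat(A[(~req | done) U empty]) = {Load, Retry, Busy}
EF A[(~req | done) U empty]: least fixpoint, start Z0 = {Load, Retry, Busy}, add states with some successor in Z. Already a fixed point.
Sat(EF A[(~req | done) U empty]) = {Load, Retry, Busy}
Wait ∉ Sat(EF A[(~req | done) U empty]) = {Load, Retry, Busy}, so the formula does not hold at Wait.

No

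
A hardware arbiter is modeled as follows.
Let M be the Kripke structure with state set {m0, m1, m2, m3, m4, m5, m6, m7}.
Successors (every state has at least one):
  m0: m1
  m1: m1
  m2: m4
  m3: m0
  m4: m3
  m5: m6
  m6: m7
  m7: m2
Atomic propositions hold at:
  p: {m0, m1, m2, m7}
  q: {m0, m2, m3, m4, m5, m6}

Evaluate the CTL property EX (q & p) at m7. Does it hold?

Sat(q & p) = {m0, m2}
Sat(EX (q & p)) = {s : some successor in {m0, m2}} = {m3, m7}
m7 ∈ Sat(EX (q & p)) = {m3, m7}, so the formula holds at m7.

Yes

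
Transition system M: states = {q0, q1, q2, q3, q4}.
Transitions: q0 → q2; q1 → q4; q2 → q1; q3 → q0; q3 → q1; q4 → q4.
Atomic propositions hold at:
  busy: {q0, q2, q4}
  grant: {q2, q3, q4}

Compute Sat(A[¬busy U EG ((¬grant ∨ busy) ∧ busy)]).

{q1, q4}

Sat(¬busy) = {q1, q3}
Sat(¬grant) = {q0, q1}
Sat(¬grant ∨ busy) = {q0, q1, q2, q4}
Sat((¬grant ∨ busy) ∧ busy) = {q0, q2, q4}
EG ((¬grant ∨ busy) ∧ busy): greatest fixpoint, start Z0 = {q0, q2, q4}, keep only states in Sat with some successor in Z. Z1 = {q0, q4}; Z2 = {q4}; fixed.
Sat(EG ((¬grant ∨ busy) ∧ busy)) = {q4}
A[¬busy U EG ((¬grant ∨ busy) ∧ busy)]: least fixpoint, start Z0 = Sat(EG ((¬grant ∨ busy) ∧ busy)) = {q4}, add states in Sat(¬busy) with every successor in Z. Z1 = {q1, q4}; fixed.
Sat(A[¬busy U EG ((¬grant ∨ busy) ∧ busy)]) = {q1, q4}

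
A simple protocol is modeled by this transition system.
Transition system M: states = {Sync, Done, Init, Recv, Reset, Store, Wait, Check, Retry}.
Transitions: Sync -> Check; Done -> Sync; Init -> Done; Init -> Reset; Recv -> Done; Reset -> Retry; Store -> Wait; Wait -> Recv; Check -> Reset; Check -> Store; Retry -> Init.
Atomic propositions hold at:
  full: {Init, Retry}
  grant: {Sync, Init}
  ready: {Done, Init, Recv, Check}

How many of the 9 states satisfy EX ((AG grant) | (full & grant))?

AG grant: greatest fixpoint, start Z0 = {Sync, Init}, keep only states in Sat with every successor in Z. Z1 = ∅; fixed.
Sat(AG grant) = ∅
Sat(full & grant) = {Init}
Sat((AG grant) | (full & grant)) = {Init}
Sat(EX ((AG grant) | (full & grant))) = {s : some successor in {Init}} = {Retry}
|Sat(EX ((AG grant) | (full & grant)))| = |{Retry}| = 1.

1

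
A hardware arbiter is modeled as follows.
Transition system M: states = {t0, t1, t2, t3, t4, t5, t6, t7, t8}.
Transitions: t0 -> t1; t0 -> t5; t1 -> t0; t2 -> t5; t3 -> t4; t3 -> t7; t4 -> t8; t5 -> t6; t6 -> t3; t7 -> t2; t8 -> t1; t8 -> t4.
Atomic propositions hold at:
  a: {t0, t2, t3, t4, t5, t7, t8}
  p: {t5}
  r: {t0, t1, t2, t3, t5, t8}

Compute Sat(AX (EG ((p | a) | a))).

Sat(p | a) = {t0, t2, t3, t4, t5, t7, t8}
Sat((p | a) | a) = {t0, t2, t3, t4, t5, t7, t8}
EG ((p | a) | a): greatest fixpoint, start Z0 = {t0, t2, t3, t4, t5, t7, t8}, keep only states in Sat with some successor in Z. Z1 = {t0, t2, t3, t4, t7, t8}; Z2 = {t3, t4, t7, t8}; Z3 = {t3, t4, t8}; fixed.
Sat(EG ((p | a) | a)) = {t3, t4, t8}
Sat(AX (EG ((p | a) | a))) = {s : every successor in {t3, t4, t8}} = {t4, t6}

{t4, t6}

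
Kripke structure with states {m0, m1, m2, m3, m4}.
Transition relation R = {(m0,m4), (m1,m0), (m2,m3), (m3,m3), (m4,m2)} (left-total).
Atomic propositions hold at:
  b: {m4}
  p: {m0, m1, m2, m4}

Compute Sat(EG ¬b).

Sat(¬b) = {m0, m1, m2, m3}
EG ¬b: greatest fixpoint, start Z0 = {m0, m1, m2, m3}, keep only states in Sat with some successor in Z. Z1 = {m1, m2, m3}; Z2 = {m2, m3}; fixed.
Sat(EG ¬b) = {m2, m3}

{m2, m3}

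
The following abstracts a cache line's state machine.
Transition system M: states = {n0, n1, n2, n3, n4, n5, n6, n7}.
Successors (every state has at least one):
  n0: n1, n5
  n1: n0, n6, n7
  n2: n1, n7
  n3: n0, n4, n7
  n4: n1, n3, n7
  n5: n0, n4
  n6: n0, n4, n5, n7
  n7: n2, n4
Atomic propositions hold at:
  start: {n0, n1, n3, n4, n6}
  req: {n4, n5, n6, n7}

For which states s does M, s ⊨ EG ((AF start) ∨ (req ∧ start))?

{n0, n1, n3, n4, n5, n6}

AF start: least fixpoint, start Z0 = {n0, n1, n3, n4, n6}, add states with every successor in Z. Z1 = {n0, n1, n3, n4, n5, n6}; fixed.
Sat(AF start) = {n0, n1, n3, n4, n5, n6}
Sat(req ∧ start) = {n4, n6}
Sat((AF start) ∨ (req ∧ start)) = {n0, n1, n3, n4, n5, n6}
EG ((AF start) ∨ (req ∧ start)): greatest fixpoint, start Z0 = {n0, n1, n3, n4, n5, n6}, keep only states in Sat with some successor in Z. Already a fixed point.
Sat(EG ((AF start) ∨ (req ∧ start))) = {n0, n1, n3, n4, n5, n6}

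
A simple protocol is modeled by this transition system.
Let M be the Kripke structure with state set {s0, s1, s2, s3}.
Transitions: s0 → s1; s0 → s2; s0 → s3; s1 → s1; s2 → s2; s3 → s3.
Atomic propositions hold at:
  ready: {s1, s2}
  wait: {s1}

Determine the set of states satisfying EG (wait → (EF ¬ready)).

{s0, s2, s3}

Sat(¬ready) = {s0, s3}
EF ¬ready: least fixpoint, start Z0 = {s0, s3}, add states with some successor in Z. Already a fixed point.
Sat(EF ¬ready) = {s0, s3}
Sat(wait → (EF ¬ready)) = {s0, s2, s3}
EG (wait → (EF ¬ready)): greatest fixpoint, start Z0 = {s0, s2, s3}, keep only states in Sat with some successor in Z. Already a fixed point.
Sat(EG (wait → (EF ¬ready))) = {s0, s2, s3}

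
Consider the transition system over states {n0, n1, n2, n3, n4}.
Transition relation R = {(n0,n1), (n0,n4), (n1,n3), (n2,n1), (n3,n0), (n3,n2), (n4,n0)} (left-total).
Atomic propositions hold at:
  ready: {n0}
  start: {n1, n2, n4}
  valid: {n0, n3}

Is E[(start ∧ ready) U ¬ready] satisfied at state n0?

Sat(start ∧ ready) = ∅
Sat(¬ready) = {n1, n2, n3, n4}
E[(start ∧ ready) U ¬ready]: least fixpoint, start Z0 = Sat(¬ready) = {n1, n2, n3, n4}, add states in Sat(start ∧ ready) with some successor in Z. Already a fixed point.
Sat(E[(start ∧ ready) U ¬ready]) = {n1, n2, n3, n4}
n0 ∉ Sat(E[(start ∧ ready) U ¬ready]) = {n1, n2, n3, n4}, so the formula does not hold at n0.

No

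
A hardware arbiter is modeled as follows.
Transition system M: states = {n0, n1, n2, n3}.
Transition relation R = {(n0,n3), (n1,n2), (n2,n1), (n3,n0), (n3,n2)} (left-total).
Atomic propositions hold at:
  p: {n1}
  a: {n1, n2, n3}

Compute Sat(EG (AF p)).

{n1, n2}

AF p: least fixpoint, start Z0 = {n1}, add states with every successor in Z. Z1 = {n1, n2}; fixed.
Sat(AF p) = {n1, n2}
EG (AF p): greatest fixpoint, start Z0 = {n1, n2}, keep only states in Sat with some successor in Z. Already a fixed point.
Sat(EG (AF p)) = {n1, n2}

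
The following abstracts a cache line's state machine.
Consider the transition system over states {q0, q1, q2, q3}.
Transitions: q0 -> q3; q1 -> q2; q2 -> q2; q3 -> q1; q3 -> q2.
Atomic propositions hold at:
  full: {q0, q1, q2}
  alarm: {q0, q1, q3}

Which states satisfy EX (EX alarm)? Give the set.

{q0}

Sat(EX alarm) = {s : some successor in {q0, q1, q3}} = {q0, q3}
Sat(EX (EX alarm)) = {s : some successor in {q0, q3}} = {q0}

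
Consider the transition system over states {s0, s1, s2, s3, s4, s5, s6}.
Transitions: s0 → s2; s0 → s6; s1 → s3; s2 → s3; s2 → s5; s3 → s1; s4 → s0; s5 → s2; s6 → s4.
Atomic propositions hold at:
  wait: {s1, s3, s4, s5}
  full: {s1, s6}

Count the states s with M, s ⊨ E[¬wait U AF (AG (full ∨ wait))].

Sat(¬wait) = {s0, s2, s6}
Sat(full ∨ wait) = {s1, s3, s4, s5, s6}
AG (full ∨ wait): greatest fixpoint, start Z0 = {s1, s3, s4, s5, s6}, keep only states in Sat with every successor in Z. Z1 = {s1, s3, s6}; Z2 = {s1, s3}; fixed.
Sat(AG (full ∨ wait)) = {s1, s3}
AF (AG (full ∨ wait)): least fixpoint, start Z0 = {s1, s3}, add states with every successor in Z. Already a fixed point.
Sat(AF (AG (full ∨ wait))) = {s1, s3}
E[¬wait U AF (AG (full ∨ wait))]: least fixpoint, start Z0 = Sat(AF (AG (full ∨ wait))) = {s1, s3}, add states in Sat(¬wait) with some successor in Z. Z1 = {s1, s2, s3}; Z2 = {s0, s1, s2, s3}; fixed.
Sat(E[¬wait U AF (AG (full ∨ wait))]) = {s0, s1, s2, s3}
|Sat(E[¬wait U AF (AG (full ∨ wait))])| = |{s0, s1, s2, s3}| = 4.

4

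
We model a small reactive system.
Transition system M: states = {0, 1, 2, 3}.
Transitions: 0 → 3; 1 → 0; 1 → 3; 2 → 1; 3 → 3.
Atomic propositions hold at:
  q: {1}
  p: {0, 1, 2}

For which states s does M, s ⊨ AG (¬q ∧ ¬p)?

Sat(¬q) = {0, 2, 3}
Sat(¬p) = {3}
Sat(¬q ∧ ¬p) = {3}
AG (¬q ∧ ¬p): greatest fixpoint, start Z0 = {3}, keep only states in Sat with every successor in Z. Already a fixed point.
Sat(AG (¬q ∧ ¬p)) = {3}

{3}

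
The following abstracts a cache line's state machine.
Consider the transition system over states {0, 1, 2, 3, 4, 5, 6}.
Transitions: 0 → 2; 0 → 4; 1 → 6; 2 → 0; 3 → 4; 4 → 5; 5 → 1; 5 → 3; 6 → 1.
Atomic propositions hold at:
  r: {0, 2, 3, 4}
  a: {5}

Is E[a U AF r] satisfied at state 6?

AF r: least fixpoint, start Z0 = {0, 2, 3, 4}, add states with every successor in Z. Already a fixed point.
Sat(AF r) = {0, 2, 3, 4}
E[a U AF r]: least fixpoint, start Z0 = Sat(AF r) = {0, 2, 3, 4}, add states in Sat(a) with some successor in Z. Z1 = {0, 2, 3, 4, 5}; fixed.
Sat(E[a U AF r]) = {0, 2, 3, 4, 5}
6 ∉ Sat(E[a U AF r]) = {0, 2, 3, 4, 5}, so the formula does not hold at 6.

No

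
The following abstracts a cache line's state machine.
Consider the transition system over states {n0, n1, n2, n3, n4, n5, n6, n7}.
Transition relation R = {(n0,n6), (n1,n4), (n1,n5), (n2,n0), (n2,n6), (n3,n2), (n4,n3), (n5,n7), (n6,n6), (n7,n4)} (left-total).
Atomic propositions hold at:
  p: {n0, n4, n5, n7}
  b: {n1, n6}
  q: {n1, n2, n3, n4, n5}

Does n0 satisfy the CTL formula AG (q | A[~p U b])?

No

Sat(~p) = {n1, n2, n3, n6}
A[~p U b]: least fixpoint, start Z0 = Sat(b) = {n1, n6}, add states in Sat(~p) with every successor in Z. Already a fixed point.
Sat(A[~p U b]) = {n1, n6}
Sat(q | A[~p U b]) = {n1, n2, n3, n4, n5, n6}
AG (q | A[~p U b]): greatest fixpoint, start Z0 = {n1, n2, n3, n4, n5, n6}, keep only states in Sat with every successor in Z. Z1 = {n1, n3, n4, n6}; Z2 = {n4, n6}; Z3 = {n6}; fixed.
Sat(AG (q | A[~p U b])) = {n6}
n0 ∉ Sat(AG (q | A[~p U b])) = {n6}, so the formula does not hold at n0.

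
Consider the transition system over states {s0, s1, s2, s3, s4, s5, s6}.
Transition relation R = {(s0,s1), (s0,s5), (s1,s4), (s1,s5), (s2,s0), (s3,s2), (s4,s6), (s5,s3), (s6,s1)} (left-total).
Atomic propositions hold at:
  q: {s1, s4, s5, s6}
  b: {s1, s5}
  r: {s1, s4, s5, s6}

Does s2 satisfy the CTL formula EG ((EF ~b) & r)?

Sat(~b) = {s0, s2, s3, s4, s6}
EF ~b: least fixpoint, start Z0 = {s0, s2, s3, s4, s6}, add states with some successor in Z. Z1 = {s0, s1, s2, s3, s4, s5, s6}; fixed.
Sat(EF ~b) = {s0, s1, s2, s3, s4, s5, s6}
Sat((EF ~b) & r) = {s1, s4, s5, s6}
EG ((EF ~b) & r): greatest fixpoint, start Z0 = {s1, s4, s5, s6}, keep only states in Sat with some successor in Z. Z1 = {s1, s4, s6}; fixed.
Sat(EG ((EF ~b) & r)) = {s1, s4, s6}
s2 ∉ Sat(EG ((EF ~b) & r)) = {s1, s4, s6}, so the formula does not hold at s2.

No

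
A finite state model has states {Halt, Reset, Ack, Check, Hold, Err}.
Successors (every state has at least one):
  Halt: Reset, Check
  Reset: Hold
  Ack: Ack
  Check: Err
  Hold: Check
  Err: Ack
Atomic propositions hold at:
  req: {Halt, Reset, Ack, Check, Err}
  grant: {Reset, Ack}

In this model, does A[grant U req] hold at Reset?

Yes

A[grant U req]: least fixpoint, start Z0 = Sat(req) = {Halt, Reset, Ack, Check, Err}, add states in Sat(grant) with every successor in Z. Already a fixed point.
Sat(A[grant U req]) = {Halt, Reset, Ack, Check, Err}
Reset ∈ Sat(A[grant U req]) = {Halt, Reset, Ack, Check, Err}, so the formula holds at Reset.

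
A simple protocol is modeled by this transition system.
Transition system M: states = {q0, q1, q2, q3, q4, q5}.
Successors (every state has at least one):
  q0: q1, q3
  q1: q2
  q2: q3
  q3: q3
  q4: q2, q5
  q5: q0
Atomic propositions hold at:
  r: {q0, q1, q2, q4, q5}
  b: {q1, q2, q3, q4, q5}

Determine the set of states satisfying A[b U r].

A[b U r]: least fixpoint, start Z0 = Sat(r) = {q0, q1, q2, q4, q5}, add states in Sat(b) with every successor in Z. Already a fixed point.
Sat(A[b U r]) = {q0, q1, q2, q4, q5}

{q0, q1, q2, q4, q5}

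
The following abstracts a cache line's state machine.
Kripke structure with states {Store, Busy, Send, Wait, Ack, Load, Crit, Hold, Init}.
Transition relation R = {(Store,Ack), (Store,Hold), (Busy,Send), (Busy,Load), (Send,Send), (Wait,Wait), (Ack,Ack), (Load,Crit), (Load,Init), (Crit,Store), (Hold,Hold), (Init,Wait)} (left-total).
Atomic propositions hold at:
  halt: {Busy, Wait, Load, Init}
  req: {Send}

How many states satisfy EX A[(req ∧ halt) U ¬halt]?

7

Sat(req ∧ halt) = ∅
Sat(¬halt) = {Store, Send, Ack, Crit, Hold}
A[(req ∧ halt) U ¬halt]: least fixpoint, start Z0 = Sat(¬halt) = {Store, Send, Ack, Crit, Hold}, add states in Sat(req ∧ halt) with every successor in Z. Already a fixed point.
Sat(A[(req ∧ halt) U ¬halt]) = {Store, Send, Ack, Crit, Hold}
Sat(EX A[(req ∧ halt) U ¬halt]) = {s : some successor in {Store, Send, Ack, Crit, Hold}} = {Store, Busy, Send, Ack, Load, Crit, Hold}
|Sat(EX A[(req ∧ halt) U ¬halt])| = |{Store, Busy, Send, Ack, Load, Crit, Hold}| = 7.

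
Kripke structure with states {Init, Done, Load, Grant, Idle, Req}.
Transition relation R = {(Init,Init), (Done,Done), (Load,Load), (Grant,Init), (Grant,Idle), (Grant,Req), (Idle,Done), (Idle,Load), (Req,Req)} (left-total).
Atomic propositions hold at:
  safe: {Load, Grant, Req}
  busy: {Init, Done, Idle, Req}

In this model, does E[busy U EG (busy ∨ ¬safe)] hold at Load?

No

Sat(¬safe) = {Init, Done, Idle}
Sat(busy ∨ ¬safe) = {Init, Done, Idle, Req}
EG (busy ∨ ¬safe): greatest fixpoint, start Z0 = {Init, Done, Idle, Req}, keep only states in Sat with some successor in Z. Already a fixed point.
Sat(EG (busy ∨ ¬safe)) = {Init, Done, Idle, Req}
E[busy U EG (busy ∨ ¬safe)]: least fixpoint, start Z0 = Sat(EG (busy ∨ ¬safe)) = {Init, Done, Idle, Req}, add states in Sat(busy) with some successor in Z. Already a fixed point.
Sat(E[busy U EG (busy ∨ ¬safe)]) = {Init, Done, Idle, Req}
Load ∉ Sat(E[busy U EG (busy ∨ ¬safe)]) = {Init, Done, Idle, Req}, so the formula does not hold at Load.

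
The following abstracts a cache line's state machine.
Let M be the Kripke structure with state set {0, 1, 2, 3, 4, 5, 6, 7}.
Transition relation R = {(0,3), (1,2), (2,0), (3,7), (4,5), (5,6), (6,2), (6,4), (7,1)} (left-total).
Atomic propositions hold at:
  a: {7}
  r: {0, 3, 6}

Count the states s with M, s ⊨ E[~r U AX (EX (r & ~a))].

Sat(~r) = {1, 2, 4, 5, 7}
Sat(~a) = {0, 1, 2, 3, 4, 5, 6}
Sat(r & ~a) = {0, 3, 6}
Sat(EX (r & ~a)) = {s : some successor in {0, 3, 6}} = {0, 2, 5}
Sat(AX (EX (r & ~a))) = {s : every successor in {0, 2, 5}} = {1, 2, 4}
E[~r U AX (EX (r & ~a))]: least fixpoint, start Z0 = Sat(AX (EX (r & ~a))) = {1, 2, 4}, add states in Sat(~r) with some successor in Z. Z1 = {1, 2, 4, 7}; fixed.
Sat(E[~r U AX (EX (r & ~a))]) = {1, 2, 4, 7}
|Sat(E[~r U AX (EX (r & ~a))])| = |{1, 2, 4, 7}| = 4.

4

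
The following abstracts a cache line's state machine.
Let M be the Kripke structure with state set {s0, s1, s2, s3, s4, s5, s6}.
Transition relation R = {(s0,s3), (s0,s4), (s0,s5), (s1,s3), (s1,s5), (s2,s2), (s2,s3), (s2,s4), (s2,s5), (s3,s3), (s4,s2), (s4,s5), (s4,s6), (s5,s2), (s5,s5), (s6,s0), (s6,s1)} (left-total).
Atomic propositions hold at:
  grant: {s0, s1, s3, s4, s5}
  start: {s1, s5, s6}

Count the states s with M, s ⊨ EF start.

EF start: least fixpoint, start Z0 = {s1, s5, s6}, add states with some successor in Z. Z1 = {s0, s1, s2, s4, s5, s6}; fixed.
Sat(EF start) = {s0, s1, s2, s4, s5, s6}
|Sat(EF start)| = |{s0, s1, s2, s4, s5, s6}| = 6.

6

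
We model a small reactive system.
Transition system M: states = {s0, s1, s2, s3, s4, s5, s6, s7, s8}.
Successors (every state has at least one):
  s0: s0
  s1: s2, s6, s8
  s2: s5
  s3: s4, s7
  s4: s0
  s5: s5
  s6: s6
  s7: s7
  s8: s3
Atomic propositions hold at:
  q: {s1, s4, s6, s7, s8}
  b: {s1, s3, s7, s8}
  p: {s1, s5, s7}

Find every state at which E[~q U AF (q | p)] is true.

Sat(~q) = {s0, s2, s3, s5}
Sat(q | p) = {s1, s4, s5, s6, s7, s8}
AF (q | p): least fixpoint, start Z0 = {s1, s4, s5, s6, s7, s8}, add states with every successor in Z. Z1 = {s1, s2, s3, s4, s5, s6, s7, s8}; fixed.
Sat(AF (q | p)) = {s1, s2, s3, s4, s5, s6, s7, s8}
E[~q U AF (q | p)]: least fixpoint, start Z0 = Sat(AF (q | p)) = {s1, s2, s3, s4, s5, s6, s7, s8}, add states in Sat(~q) with some successor in Z. Already a fixed point.
Sat(E[~q U AF (q | p)]) = {s1, s2, s3, s4, s5, s6, s7, s8}

{s1, s2, s3, s4, s5, s6, s7, s8}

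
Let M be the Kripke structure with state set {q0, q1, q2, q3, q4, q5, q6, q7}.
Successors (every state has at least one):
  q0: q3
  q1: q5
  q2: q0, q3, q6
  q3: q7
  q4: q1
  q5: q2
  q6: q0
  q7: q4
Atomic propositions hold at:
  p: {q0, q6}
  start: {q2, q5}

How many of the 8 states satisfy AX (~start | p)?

Sat(~start) = {q0, q1, q3, q4, q6, q7}
Sat(~start | p) = {q0, q1, q3, q4, q6, q7}
Sat(AX (~start | p)) = {s : every successor in {q0, q1, q3, q4, q6, q7}} = {q0, q2, q3, q4, q6, q7}
|Sat(AX (~start | p))| = |{q0, q2, q3, q4, q6, q7}| = 6.

6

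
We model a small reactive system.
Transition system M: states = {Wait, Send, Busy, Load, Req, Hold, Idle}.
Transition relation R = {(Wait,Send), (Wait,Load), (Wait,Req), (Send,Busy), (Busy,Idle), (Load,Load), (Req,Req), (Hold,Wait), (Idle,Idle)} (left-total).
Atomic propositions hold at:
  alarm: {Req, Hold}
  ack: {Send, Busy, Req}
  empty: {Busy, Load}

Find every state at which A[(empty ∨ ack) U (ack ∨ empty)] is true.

Sat(empty ∨ ack) = {Send, Busy, Load, Req}
Sat(ack ∨ empty) = {Send, Busy, Load, Req}
A[(empty ∨ ack) U (ack ∨ empty)]: least fixpoint, start Z0 = Sat((ack ∨ empty)) = {Send, Busy, Load, Req}, add states in Sat(empty ∨ ack) with every successor in Z. Already a fixed point.
Sat(A[(empty ∨ ack) U (ack ∨ empty)]) = {Send, Busy, Load, Req}

{Send, Busy, Load, Req}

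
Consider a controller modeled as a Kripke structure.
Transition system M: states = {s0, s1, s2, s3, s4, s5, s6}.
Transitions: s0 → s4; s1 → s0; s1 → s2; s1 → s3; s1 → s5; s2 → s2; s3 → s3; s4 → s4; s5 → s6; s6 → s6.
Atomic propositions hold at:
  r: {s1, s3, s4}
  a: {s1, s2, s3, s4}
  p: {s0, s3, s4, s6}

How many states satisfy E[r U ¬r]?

Sat(¬r) = {s0, s2, s5, s6}
E[r U ¬r]: least fixpoint, start Z0 = Sat(¬r) = {s0, s2, s5, s6}, add states in Sat(r) with some successor in Z. Z1 = {s0, s1, s2, s5, s6}; fixed.
Sat(E[r U ¬r]) = {s0, s1, s2, s5, s6}
|Sat(E[r U ¬r])| = |{s0, s1, s2, s5, s6}| = 5.

5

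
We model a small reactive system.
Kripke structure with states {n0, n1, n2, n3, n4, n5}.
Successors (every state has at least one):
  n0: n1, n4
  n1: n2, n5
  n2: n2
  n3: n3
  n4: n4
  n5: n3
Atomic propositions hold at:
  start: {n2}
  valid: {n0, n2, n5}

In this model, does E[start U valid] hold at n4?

No

E[start U valid]: least fixpoint, start Z0 = Sat(valid) = {n0, n2, n5}, add states in Sat(start) with some successor in Z. Already a fixed point.
Sat(E[start U valid]) = {n0, n2, n5}
n4 ∉ Sat(E[start U valid]) = {n0, n2, n5}, so the formula does not hold at n4.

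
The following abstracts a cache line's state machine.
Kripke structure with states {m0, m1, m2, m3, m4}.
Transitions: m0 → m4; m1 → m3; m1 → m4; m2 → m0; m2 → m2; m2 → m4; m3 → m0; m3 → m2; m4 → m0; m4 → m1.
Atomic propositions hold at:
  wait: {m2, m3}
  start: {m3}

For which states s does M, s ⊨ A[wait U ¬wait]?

{m0, m1, m4}

Sat(¬wait) = {m0, m1, m4}
A[wait U ¬wait]: least fixpoint, start Z0 = Sat(¬wait) = {m0, m1, m4}, add states in Sat(wait) with every successor in Z. Already a fixed point.
Sat(A[wait U ¬wait]) = {m0, m1, m4}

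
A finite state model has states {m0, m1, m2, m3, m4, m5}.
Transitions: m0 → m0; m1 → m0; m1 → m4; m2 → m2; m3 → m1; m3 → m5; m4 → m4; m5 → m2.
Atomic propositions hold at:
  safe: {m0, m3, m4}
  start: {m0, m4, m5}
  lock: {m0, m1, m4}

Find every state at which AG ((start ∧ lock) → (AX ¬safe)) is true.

Sat(start ∧ lock) = {m0, m4}
Sat(¬safe) = {m1, m2, m5}
Sat(AX ¬safe) = {s : every successor in {m1, m2, m5}} = {m2, m3, m5}
Sat((start ∧ lock) → (AX ¬safe)) = {m1, m2, m3, m5}
AG ((start ∧ lock) → (AX ¬safe)): greatest fixpoint, start Z0 = {m1, m2, m3, m5}, keep only states in Sat with every successor in Z. Z1 = {m2, m3, m5}; Z2 = {m2, m5}; fixed.
Sat(AG ((start ∧ lock) → (AX ¬safe))) = {m2, m5}

{m2, m5}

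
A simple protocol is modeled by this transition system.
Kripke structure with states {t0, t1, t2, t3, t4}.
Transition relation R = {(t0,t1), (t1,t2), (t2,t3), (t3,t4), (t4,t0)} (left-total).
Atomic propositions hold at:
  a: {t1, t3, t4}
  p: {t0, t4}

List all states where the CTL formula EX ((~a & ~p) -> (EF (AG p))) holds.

Sat(~a) = {t0, t2}
Sat(~p) = {t1, t2, t3}
Sat(~a & ~p) = {t2}
AG p: greatest fixpoint, start Z0 = {t0, t4}, keep only states in Sat with every successor in Z. Z1 = {t4}; Z2 = ∅; fixed.
Sat(AG p) = ∅
EF (AG p): least fixpoint, start Z0 = ∅, add states with some successor in Z. Already a fixed point.
Sat(EF (AG p)) = ∅
Sat((~a & ~p) -> (EF (AG p))) = {t0, t1, t3, t4}
Sat(EX ((~a & ~p) -> (EF (AG p)))) = {s : some successor in {t0, t1, t3, t4}} = {t0, t2, t3, t4}

{t0, t2, t3, t4}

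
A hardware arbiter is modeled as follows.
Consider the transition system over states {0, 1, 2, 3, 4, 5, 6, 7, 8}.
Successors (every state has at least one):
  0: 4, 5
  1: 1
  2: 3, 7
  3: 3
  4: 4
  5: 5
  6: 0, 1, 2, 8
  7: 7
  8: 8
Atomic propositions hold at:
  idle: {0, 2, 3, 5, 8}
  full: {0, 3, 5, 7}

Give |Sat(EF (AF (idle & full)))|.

Sat(idle & full) = {0, 3, 5}
AF (idle & full): least fixpoint, start Z0 = {0, 3, 5}, add states with every successor in Z. Already a fixed point.
Sat(AF (idle & full)) = {0, 3, 5}
EF (AF (idle & full)): least fixpoint, start Z0 = {0, 3, 5}, add states with some successor in Z. Z1 = {0, 2, 3, 5, 6}; fixed.
Sat(EF (AF (idle & full))) = {0, 2, 3, 5, 6}
|Sat(EF (AF (idle & full)))| = |{0, 2, 3, 5, 6}| = 5.

5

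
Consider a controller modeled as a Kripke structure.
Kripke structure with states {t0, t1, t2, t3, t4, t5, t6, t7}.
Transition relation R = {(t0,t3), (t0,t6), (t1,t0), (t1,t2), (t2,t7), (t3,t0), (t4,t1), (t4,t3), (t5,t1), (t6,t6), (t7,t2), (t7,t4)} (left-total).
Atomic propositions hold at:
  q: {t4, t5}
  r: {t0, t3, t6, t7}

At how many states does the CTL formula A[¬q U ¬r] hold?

5

Sat(¬q) = {t0, t1, t2, t3, t6, t7}
Sat(¬r) = {t1, t2, t4, t5}
A[¬q U ¬r]: least fixpoint, start Z0 = Sat(¬r) = {t1, t2, t4, t5}, add states in Sat(¬q) with every successor in Z. Z1 = {t1, t2, t4, t5, t7}; fixed.
Sat(A[¬q U ¬r]) = {t1, t2, t4, t5, t7}
|Sat(A[¬q U ¬r])| = |{t1, t2, t4, t5, t7}| = 5.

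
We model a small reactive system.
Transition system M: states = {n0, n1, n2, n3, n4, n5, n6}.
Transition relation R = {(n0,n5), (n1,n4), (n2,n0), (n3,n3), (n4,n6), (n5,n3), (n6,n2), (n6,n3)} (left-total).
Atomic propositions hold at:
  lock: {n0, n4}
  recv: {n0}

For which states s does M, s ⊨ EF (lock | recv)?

Sat(lock | recv) = {n0, n4}
EF (lock | recv): least fixpoint, start Z0 = {n0, n4}, add states with some successor in Z. Z1 = {n0, n1, n2, n4}; Z2 = {n0, n1, n2, n4, n6}; fixed.
Sat(EF (lock | recv)) = {n0, n1, n2, n4, n6}

{n0, n1, n2, n4, n6}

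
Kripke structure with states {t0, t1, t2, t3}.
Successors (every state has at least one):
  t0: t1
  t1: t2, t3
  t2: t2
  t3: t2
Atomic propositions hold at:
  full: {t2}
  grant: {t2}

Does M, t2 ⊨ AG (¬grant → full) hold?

Yes

Sat(¬grant) = {t0, t1, t3}
Sat(¬grant → full) = {t2}
AG (¬grant → full): greatest fixpoint, start Z0 = {t2}, keep only states in Sat with every successor in Z. Already a fixed point.
Sat(AG (¬grant → full)) = {t2}
t2 ∈ Sat(AG (¬grant → full)) = {t2}, so the formula holds at t2.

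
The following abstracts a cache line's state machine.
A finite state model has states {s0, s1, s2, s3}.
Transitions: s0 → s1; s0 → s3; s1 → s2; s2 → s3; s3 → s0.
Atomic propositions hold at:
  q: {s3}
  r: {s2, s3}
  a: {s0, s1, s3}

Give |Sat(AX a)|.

Sat(AX a) = {s : every successor in {s0, s1, s3}} = {s0, s2, s3}
|Sat(AX a)| = |{s0, s2, s3}| = 3.

3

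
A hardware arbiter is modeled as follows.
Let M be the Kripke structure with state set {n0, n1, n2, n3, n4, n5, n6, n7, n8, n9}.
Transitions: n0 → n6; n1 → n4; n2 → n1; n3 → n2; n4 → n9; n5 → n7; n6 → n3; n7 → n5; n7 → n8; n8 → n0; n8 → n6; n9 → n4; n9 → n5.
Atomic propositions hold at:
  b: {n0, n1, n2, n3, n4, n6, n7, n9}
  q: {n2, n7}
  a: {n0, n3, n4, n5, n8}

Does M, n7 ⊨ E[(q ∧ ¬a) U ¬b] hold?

Sat(¬a) = {n1, n2, n6, n7, n9}
Sat(q ∧ ¬a) = {n2, n7}
Sat(¬b) = {n5, n8}
E[(q ∧ ¬a) U ¬b]: least fixpoint, start Z0 = Sat(¬b) = {n5, n8}, add states in Sat(q ∧ ¬a) with some successor in Z. Z1 = {n5, n7, n8}; fixed.
Sat(E[(q ∧ ¬a) U ¬b]) = {n5, n7, n8}
n7 ∈ Sat(E[(q ∧ ¬a) U ¬b]) = {n5, n7, n8}, so the formula holds at n7.

Yes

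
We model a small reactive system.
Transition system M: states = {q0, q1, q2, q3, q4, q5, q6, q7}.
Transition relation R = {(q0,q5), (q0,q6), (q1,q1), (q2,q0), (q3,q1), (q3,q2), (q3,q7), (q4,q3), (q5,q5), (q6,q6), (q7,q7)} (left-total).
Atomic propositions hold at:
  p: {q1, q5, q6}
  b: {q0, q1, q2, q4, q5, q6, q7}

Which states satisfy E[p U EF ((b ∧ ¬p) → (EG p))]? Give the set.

{q0, q1, q2, q3, q4, q5, q6}

Sat(¬p) = {q0, q2, q3, q4, q7}
Sat(b ∧ ¬p) = {q0, q2, q4, q7}
EG p: greatest fixpoint, start Z0 = {q1, q5, q6}, keep only states in Sat with some successor in Z. Already a fixed point.
Sat(EG p) = {q1, q5, q6}
Sat((b ∧ ¬p) → (EG p)) = {q1, q3, q5, q6}
EF ((b ∧ ¬p) → (EG p)): least fixpoint, start Z0 = {q1, q3, q5, q6}, add states with some successor in Z. Z1 = {q0, q1, q3, q4, q5, q6}; Z2 = {q0, q1, q2, q3, q4, q5, q6}; fixed.
Sat(EF ((b ∧ ¬p) → (EG p))) = {q0, q1, q2, q3, q4, q5, q6}
E[p U EF ((b ∧ ¬p) → (EG p))]: least fixpoint, start Z0 = Sat(EF ((b ∧ ¬p) → (EG p))) = {q0, q1, q2, q3, q4, q5, q6}, add states in Sat(p) with some successor in Z. Already a fixed point.
Sat(E[p U EF ((b ∧ ¬p) → (EG p))]) = {q0, q1, q2, q3, q4, q5, q6}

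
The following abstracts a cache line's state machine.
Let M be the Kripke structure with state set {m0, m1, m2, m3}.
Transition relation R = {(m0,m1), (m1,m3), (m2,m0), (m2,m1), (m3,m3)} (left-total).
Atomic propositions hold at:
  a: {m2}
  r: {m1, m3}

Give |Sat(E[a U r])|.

E[a U r]: least fixpoint, start Z0 = Sat(r) = {m1, m3}, add states in Sat(a) with some successor in Z. Z1 = {m1, m2, m3}; fixed.
Sat(E[a U r]) = {m1, m2, m3}
|Sat(E[a U r])| = |{m1, m2, m3}| = 3.

3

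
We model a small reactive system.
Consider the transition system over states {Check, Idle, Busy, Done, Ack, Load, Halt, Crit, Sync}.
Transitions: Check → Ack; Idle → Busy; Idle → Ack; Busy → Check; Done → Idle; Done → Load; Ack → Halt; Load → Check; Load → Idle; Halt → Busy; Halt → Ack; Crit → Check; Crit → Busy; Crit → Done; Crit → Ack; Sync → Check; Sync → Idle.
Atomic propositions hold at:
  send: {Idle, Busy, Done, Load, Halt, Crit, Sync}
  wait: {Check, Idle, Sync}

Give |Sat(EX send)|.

7

Sat(EX send) = {s : some successor in {Idle, Busy, Done, Load, Halt, Crit, Sync}} = {Idle, Done, Ack, Load, Halt, Crit, Sync}
|Sat(EX send)| = |{Idle, Done, Ack, Load, Halt, Crit, Sync}| = 7.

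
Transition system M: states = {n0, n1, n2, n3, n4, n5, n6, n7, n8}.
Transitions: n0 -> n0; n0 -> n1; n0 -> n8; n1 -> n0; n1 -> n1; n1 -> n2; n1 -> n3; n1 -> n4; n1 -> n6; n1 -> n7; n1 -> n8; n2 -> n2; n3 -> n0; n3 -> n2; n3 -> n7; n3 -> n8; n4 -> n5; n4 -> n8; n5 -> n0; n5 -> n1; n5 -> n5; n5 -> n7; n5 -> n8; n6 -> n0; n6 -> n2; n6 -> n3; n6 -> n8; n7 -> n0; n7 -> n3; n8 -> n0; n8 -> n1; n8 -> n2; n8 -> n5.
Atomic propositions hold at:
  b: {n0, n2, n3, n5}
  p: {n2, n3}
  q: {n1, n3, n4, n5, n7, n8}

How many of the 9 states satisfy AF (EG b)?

EG b: greatest fixpoint, start Z0 = {n0, n2, n3, n5}, keep only states in Sat with some successor in Z. Already a fixed point.
Sat(EG b) = {n0, n2, n3, n5}
AF (EG b): least fixpoint, start Z0 = {n0, n2, n3, n5}, add states with every successor in Z. Z1 = {n0, n2, n3, n5, n7}; fixed.
Sat(AF (EG b)) = {n0, n2, n3, n5, n7}
|Sat(AF (EG b))| = |{n0, n2, n3, n5, n7}| = 5.

5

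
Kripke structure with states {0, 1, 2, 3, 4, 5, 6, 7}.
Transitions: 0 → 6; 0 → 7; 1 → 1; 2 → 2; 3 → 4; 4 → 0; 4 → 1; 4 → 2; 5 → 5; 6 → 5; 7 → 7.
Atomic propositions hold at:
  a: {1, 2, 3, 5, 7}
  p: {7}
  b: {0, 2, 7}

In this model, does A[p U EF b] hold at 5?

No

EF b: least fixpoint, start Z0 = {0, 2, 7}, add states with some successor in Z. Z1 = {0, 2, 4, 7}; Z2 = {0, 2, 3, 4, 7}; fixed.
Sat(EF b) = {0, 2, 3, 4, 7}
A[p U EF b]: least fixpoint, start Z0 = Sat(EF b) = {0, 2, 3, 4, 7}, add states in Sat(p) with every successor in Z. Already a fixed point.
Sat(A[p U EF b]) = {0, 2, 3, 4, 7}
5 ∉ Sat(A[p U EF b]) = {0, 2, 3, 4, 7}, so the formula does not hold at 5.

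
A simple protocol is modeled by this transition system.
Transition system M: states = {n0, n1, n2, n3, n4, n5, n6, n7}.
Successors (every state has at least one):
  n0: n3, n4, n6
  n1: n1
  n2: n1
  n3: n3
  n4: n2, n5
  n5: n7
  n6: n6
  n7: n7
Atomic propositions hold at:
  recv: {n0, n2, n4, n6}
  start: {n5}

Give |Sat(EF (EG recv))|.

2

EG recv: greatest fixpoint, start Z0 = {n0, n2, n4, n6}, keep only states in Sat with some successor in Z. Z1 = {n0, n4, n6}; Z2 = {n0, n6}; fixed.
Sat(EG recv) = {n0, n6}
EF (EG recv): least fixpoint, start Z0 = {n0, n6}, add states with some successor in Z. Already a fixed point.
Sat(EF (EG recv)) = {n0, n6}
|Sat(EF (EG recv))| = |{n0, n6}| = 2.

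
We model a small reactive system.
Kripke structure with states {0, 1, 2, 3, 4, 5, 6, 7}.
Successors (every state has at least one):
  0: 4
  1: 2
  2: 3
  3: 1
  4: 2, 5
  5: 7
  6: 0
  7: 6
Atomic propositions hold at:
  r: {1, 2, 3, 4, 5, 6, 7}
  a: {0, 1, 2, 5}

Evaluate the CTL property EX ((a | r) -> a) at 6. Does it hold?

Sat(a | r) = {0, 1, 2, 3, 4, 5, 6, 7}
Sat((a | r) -> a) = {0, 1, 2, 5}
Sat(EX ((a | r) -> a)) = {s : some successor in {0, 1, 2, 5}} = {1, 3, 4, 6}
6 ∈ Sat(EX ((a | r) -> a)) = {1, 3, 4, 6}, so the formula holds at 6.

Yes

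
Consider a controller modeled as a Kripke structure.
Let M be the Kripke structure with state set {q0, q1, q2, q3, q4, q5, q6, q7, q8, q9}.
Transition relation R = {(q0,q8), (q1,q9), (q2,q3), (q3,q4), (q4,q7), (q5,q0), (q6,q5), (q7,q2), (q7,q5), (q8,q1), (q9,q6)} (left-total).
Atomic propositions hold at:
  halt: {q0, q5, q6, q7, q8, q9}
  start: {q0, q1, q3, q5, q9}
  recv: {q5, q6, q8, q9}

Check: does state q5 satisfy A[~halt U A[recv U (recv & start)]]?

Sat(~halt) = {q1, q2, q3, q4}
Sat(recv & start) = {q5, q9}
A[recv U (recv & start)]: least fixpoint, start Z0 = Sat((recv & start)) = {q5, q9}, add states in Sat(recv) with every successor in Z. Z1 = {q5, q6, q9}; fixed.
Sat(A[recv U (recv & start)]) = {q5, q6, q9}
A[~halt U A[recv U (recv & start)]]: least fixpoint, start Z0 = Sat(A[recv U (recv & start)]) = {q5, q6, q9}, add states in Sat(~halt) with every successor in Z. Z1 = {q1, q5, q6, q9}; fixed.
Sat(A[~halt U A[recv U (recv & start)]]) = {q1, q5, q6, q9}
q5 ∈ Sat(A[~halt U A[recv U (recv & start)]]) = {q1, q5, q6, q9}, so the formula holds at q5.

Yes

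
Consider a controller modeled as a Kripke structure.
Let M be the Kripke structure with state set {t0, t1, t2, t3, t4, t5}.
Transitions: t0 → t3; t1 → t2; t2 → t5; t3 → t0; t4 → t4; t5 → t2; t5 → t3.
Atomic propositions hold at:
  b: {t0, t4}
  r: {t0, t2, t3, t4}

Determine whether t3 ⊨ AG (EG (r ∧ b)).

Sat(r ∧ b) = {t0, t4}
EG (r ∧ b): greatest fixpoint, start Z0 = {t0, t4}, keep only states in Sat with some successor in Z. Z1 = {t4}; fixed.
Sat(EG (r ∧ b)) = {t4}
AG (EG (r ∧ b)): greatest fixpoint, start Z0 = {t4}, keep only states in Sat with every successor in Z. Already a fixed point.
Sat(AG (EG (r ∧ b))) = {t4}
t3 ∉ Sat(AG (EG (r ∧ b))) = {t4}, so the formula does not hold at t3.

No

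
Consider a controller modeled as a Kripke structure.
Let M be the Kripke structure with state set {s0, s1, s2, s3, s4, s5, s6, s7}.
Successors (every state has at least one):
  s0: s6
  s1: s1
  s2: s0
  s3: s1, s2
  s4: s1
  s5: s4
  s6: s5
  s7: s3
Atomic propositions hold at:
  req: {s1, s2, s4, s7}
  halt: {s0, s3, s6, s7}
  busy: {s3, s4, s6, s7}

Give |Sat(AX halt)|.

Sat(AX halt) = {s : every successor in {s0, s3, s6, s7}} = {s0, s2, s7}
|Sat(AX halt)| = |{s0, s2, s7}| = 3.

3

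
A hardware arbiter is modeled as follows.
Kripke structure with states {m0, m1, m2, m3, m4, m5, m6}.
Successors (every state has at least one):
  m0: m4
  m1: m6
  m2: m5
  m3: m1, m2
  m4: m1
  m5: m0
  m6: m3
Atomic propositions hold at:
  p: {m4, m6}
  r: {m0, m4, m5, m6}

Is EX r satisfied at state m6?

Sat(EX r) = {s : some successor in {m0, m4, m5, m6}} = {m0, m1, m2, m5}
m6 ∉ Sat(EX r) = {m0, m1, m2, m5}, so the formula does not hold at m6.

No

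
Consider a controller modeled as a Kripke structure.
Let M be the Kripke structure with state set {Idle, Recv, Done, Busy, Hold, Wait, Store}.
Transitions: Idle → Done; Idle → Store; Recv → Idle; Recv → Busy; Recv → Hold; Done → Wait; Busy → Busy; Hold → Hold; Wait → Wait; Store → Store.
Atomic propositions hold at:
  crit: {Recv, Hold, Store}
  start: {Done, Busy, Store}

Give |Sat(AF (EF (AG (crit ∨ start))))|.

Sat(crit ∨ start) = {Recv, Done, Busy, Hold, Store}
AG (crit ∨ start): greatest fixpoint, start Z0 = {Recv, Done, Busy, Hold, Store}, keep only states in Sat with every successor in Z. Z1 = {Busy, Hold, Store}; fixed.
Sat(AG (crit ∨ start)) = {Busy, Hold, Store}
EF (AG (crit ∨ start)): least fixpoint, start Z0 = {Busy, Hold, Store}, add states with some successor in Z. Z1 = {Idle, Recv, Busy, Hold, Store}; fixed.
Sat(EF (AG (crit ∨ start))) = {Idle, Recv, Busy, Hold, Store}
AF (EF (AG (crit ∨ start))): least fixpoint, start Z0 = {Idle, Recv, Busy, Hold, Store}, add states with every successor in Z. Already a fixed point.
Sat(AF (EF (AG (crit ∨ start)))) = {Idle, Recv, Busy, Hold, Store}
|Sat(AF (EF (AG (crit ∨ start))))| = |{Idle, Recv, Busy, Hold, Store}| = 5.

5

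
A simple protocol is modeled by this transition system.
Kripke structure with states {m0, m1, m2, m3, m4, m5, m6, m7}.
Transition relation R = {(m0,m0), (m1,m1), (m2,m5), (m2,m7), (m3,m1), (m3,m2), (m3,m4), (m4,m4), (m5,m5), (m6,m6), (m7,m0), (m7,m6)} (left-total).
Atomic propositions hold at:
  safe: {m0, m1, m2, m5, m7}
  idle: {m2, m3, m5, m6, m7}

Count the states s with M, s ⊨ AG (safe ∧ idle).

1

Sat(safe ∧ idle) = {m2, m5, m7}
AG (safe ∧ idle): greatest fixpoint, start Z0 = {m2, m5, m7}, keep only states in Sat with every successor in Z. Z1 = {m2, m5}; Z2 = {m5}; fixed.
Sat(AG (safe ∧ idle)) = {m5}
|Sat(AG (safe ∧ idle))| = |{m5}| = 1.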